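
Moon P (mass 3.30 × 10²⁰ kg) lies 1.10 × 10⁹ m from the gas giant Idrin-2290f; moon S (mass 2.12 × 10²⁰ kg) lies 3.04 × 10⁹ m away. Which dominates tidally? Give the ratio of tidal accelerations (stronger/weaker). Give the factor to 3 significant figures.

Moon P, by a factor of ≈ 32.9

Compare M/d³ for the two perturbers:
Moon P: (3.30 × 10²⁰) / (1.10 × 10⁹)³ = 2.479 × 10⁻⁷
Moon S: (2.12 × 10²⁰) / (3.04 × 10⁹)³ = 7.546 × 10⁻⁹
Ratio (larger/smaller) = 32.9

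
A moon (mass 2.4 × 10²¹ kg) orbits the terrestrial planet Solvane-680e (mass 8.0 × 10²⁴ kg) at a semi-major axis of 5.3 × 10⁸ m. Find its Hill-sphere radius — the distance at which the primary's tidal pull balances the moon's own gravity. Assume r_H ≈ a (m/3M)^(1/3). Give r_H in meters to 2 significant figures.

r_H ≈ a (m/3M)^(1/3)
    = (5.3 × 10⁸) × (2.4 × 10²¹ / (3 × 8.0 × 10²⁴))^(1/3)
    = 2.5 × 10⁷ m

2.5 × 10⁷ m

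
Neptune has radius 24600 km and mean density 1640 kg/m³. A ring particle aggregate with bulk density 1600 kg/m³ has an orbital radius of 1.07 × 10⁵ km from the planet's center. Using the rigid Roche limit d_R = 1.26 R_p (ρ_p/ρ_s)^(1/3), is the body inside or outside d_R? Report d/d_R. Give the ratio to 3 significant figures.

d_R = 1.26 × (24600 km) × (1640/1600)^(1/3) = 31250 km
d/d_R = (1.07 × 10⁵) / (31250) = 3.42
Since d/d_R > 1, the body is outside the Roche limit.

outside; d/d_R ≈ 3.42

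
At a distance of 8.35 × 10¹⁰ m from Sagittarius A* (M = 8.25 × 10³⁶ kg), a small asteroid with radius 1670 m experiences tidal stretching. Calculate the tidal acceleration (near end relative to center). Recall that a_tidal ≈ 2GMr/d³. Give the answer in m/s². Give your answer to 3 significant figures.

3.16 × 10⁻³ m/s²

The tidal stretch is the gradient of GM/d² times the body's extent r, hence the 1/d³ dependence.
a_tidal = 2GMr/d³
        = 2 × (6.674 × 10⁻¹¹) × (8.25 × 10³⁶) × (1670) / (8.35 × 10¹⁰)³
        = 3.16 × 10⁻³ m/s²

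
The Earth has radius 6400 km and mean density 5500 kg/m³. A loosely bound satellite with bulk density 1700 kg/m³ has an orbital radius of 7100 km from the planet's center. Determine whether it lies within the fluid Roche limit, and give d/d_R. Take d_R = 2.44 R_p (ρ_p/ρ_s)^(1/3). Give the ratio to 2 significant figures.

d_R = 2.44 × (6400 km) × (5500/1700)^(1/3) = 23100 km
d/d_R = (7100) / (23100) = 0.31
Since d/d_R < 1, the body is inside the Roche limit.

inside; d/d_R ≈ 0.31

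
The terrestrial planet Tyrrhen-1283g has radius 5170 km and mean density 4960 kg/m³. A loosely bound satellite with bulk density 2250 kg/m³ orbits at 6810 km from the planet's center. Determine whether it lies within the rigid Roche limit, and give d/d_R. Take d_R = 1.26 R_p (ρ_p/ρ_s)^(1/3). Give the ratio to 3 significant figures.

inside; d/d_R ≈ 0.803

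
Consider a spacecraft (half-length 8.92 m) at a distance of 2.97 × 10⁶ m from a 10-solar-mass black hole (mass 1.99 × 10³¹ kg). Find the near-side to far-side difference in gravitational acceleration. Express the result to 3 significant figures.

Δa = 4GMr/d³
   = 4 × (6.674 × 10⁻¹¹) × (1.99 × 10³¹) × (8.92) / (2.97 × 10⁶)³
   = 1.81 × 10³ m/s²

1.81 × 10³ m/s²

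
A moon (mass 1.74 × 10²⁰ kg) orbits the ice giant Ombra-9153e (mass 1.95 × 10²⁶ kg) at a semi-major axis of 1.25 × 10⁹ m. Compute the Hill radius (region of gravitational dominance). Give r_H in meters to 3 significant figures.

8.34 × 10⁶ m

r_H ≈ a (m/3M)^(1/3)
    = (1.25 × 10⁹) × (1.74 × 10²⁰ / (3 × 1.95 × 10²⁶))^(1/3)
    = 8.34 × 10⁶ m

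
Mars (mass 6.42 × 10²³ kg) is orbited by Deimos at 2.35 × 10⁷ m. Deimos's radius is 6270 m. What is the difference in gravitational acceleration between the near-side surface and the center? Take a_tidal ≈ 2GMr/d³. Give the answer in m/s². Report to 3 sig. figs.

4.14 × 10⁻⁵ m/s²

The tidal stretch is the gradient of GM/d² times the body's extent r, hence the 1/d³ dependence.
Δg = 2GMr/d³
   = 2 × (6.674 × 10⁻¹¹) × (6.42 × 10²³) × (6270) / (2.35 × 10⁷)³
   = 4.14 × 10⁻⁵ m/s²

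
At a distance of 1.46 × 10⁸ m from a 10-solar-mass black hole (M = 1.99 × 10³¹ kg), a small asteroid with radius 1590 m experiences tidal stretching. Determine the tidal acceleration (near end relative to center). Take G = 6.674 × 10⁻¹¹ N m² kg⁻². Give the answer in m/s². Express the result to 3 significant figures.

a_tidal = 2GMr/d³
        = 2 × (6.674 × 10⁻¹¹) × (1.99 × 10³¹) × (1590) / (1.46 × 10⁸)³
        = 1.36 m/s²

1.36 m/s²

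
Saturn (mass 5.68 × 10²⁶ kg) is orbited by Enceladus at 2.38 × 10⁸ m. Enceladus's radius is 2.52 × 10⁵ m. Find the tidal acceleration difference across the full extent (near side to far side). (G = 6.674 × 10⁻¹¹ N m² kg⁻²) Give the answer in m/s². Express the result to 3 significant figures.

2.83 × 10⁻³ m/s²

Δg = 4GMr/d³
   = 4 × (6.674 × 10⁻¹¹) × (5.68 × 10²⁶) × (2.52 × 10⁵) / (2.38 × 10⁸)³
   = 2.83 × 10⁻³ m/s²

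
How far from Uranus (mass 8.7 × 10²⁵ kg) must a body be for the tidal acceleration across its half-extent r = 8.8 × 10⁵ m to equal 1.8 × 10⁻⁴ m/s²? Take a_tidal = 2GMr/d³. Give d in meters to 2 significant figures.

3.8 × 10⁸ m

2GMr/d³ = a_tidal  ⇒  d = (2GMr / a_tidal)^(1/3)
d = (2 × 6.674×10⁻¹¹ × (8.7 × 10²⁵) × (8.8 × 10⁵) / (1.8 × 10⁻⁴))^(1/3)
  = 3.8 × 10⁸ m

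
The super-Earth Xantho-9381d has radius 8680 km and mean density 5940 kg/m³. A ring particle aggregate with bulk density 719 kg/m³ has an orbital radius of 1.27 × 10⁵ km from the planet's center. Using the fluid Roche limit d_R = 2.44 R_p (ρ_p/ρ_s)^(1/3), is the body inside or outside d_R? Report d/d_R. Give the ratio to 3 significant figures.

outside; d/d_R ≈ 2.97

d_R = 2.44 × (8680 km) × (5940/719)^(1/3) = 42810 km
d/d_R = (1.27 × 10⁵) / (42810) = 2.97
Since d/d_R > 1, the body is outside the Roche limit.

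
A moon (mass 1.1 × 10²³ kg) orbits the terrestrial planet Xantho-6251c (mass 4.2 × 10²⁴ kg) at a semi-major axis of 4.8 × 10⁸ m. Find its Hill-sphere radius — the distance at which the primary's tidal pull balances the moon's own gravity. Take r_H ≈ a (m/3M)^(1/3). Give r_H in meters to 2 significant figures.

9.9 × 10⁷ m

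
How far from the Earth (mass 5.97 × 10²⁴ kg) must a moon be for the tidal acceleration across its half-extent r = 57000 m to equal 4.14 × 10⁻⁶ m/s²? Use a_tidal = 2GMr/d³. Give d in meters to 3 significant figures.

2.22 × 10⁸ m

2GMr/d³ = a_tidal  ⇒  d = (2GMr / a_tidal)^(1/3)
d = (2 × 6.674×10⁻¹¹ × (5.97 × 10²⁴) × (57000) / (4.14 × 10⁻⁶))^(1/3)
  = 2.22 × 10⁸ m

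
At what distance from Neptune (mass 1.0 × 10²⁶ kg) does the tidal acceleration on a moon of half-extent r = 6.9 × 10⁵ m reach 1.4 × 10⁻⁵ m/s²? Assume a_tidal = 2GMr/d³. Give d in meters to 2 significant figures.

2GMr/d³ = a_tidal  ⇒  d = (2GMr / a_tidal)^(1/3)
d = (2 × 6.674×10⁻¹¹ × (1.0 × 10²⁶) × (6.9 × 10⁵) / (1.4 × 10⁻⁵))^(1/3)
  = 8.7 × 10⁸ m

8.7 × 10⁸ m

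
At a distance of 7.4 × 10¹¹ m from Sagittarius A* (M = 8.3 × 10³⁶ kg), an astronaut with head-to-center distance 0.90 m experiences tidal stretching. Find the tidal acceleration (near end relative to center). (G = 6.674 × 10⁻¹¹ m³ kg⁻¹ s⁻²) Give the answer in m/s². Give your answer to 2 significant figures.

2.5 × 10⁻⁹ m/s²

Differencing GM/(d−r)² and GM/d² to first order in r/d gives 2GMr/d³.
a_tidal = 2GMr/d³
        = 2 × (6.674 × 10⁻¹¹) × (8.3 × 10³⁶) × (0.90) / (7.4 × 10¹¹)³
        = 2.5 × 10⁻⁹ m/s²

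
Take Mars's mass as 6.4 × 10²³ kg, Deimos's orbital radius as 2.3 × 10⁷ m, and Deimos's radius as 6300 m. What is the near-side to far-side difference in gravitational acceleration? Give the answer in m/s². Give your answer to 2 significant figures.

Differencing GM/(d−r)² and GM/(d+r)² to first order in r/d gives 4GMr/d³.
Δg = 4GMr/d³
   = 4 × (6.674 × 10⁻¹¹) × (6.4 × 10²³) × (6300) / (2.3 × 10⁷)³
   = 8.8 × 10⁻⁵ m/s²

8.8 × 10⁻⁵ m/s²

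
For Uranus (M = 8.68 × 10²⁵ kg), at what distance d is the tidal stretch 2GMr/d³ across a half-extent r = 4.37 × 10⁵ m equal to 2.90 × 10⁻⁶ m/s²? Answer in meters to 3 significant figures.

2GMr/d³ = a_tidal  ⇒  d = (2GMr / a_tidal)^(1/3)
d = (2 × 6.674×10⁻¹¹ × (8.68 × 10²⁵) × (4.37 × 10⁵) / (2.90 × 10⁻⁶))^(1/3)
  = 1.20 × 10⁹ m

1.20 × 10⁹ m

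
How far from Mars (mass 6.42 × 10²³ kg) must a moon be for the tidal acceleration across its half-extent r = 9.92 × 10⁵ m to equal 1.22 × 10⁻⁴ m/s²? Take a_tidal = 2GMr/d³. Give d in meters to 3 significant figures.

8.87 × 10⁷ m

2GMr/d³ = a_tidal  ⇒  d = (2GMr / a_tidal)^(1/3)
d = (2 × 6.674×10⁻¹¹ × (6.42 × 10²³) × (9.92 × 10⁵) / (1.22 × 10⁻⁴))^(1/3)
  = 8.87 × 10⁷ m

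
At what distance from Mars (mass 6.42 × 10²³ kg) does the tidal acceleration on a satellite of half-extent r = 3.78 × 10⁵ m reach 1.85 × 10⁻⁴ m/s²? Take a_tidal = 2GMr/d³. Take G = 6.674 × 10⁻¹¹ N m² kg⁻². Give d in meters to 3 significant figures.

2GMr/d³ = a_tidal  ⇒  d = (2GMr / a_tidal)^(1/3)
d = (2 × 6.674×10⁻¹¹ × (6.42 × 10²³) × (3.78 × 10⁵) / (1.85 × 10⁻⁴))^(1/3)
  = 5.59 × 10⁷ m

5.59 × 10⁷ m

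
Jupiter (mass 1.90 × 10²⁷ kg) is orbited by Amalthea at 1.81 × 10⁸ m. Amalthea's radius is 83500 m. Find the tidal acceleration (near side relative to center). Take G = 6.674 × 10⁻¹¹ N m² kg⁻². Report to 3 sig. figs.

Δa = 2GMr/d³
   = 2 × (6.674 × 10⁻¹¹) × (1.90 × 10²⁷) × (83500) / (1.81 × 10⁸)³
   = 3.57 × 10⁻³ m/s²

3.57 × 10⁻³ m/s²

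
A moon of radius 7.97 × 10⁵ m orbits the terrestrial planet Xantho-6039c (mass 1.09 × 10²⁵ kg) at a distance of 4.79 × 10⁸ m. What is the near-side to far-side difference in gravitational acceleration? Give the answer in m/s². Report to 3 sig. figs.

2.11 × 10⁻⁵ m/s²

Differencing GM/(d−r)² and GM/(d+r)² to first order in r/d gives 4GMr/d³.
a_tidal = 4GMr/d³
        = 4 × (6.674 × 10⁻¹¹) × (1.09 × 10²⁵) × (7.97 × 10⁵) / (4.79 × 10⁸)³
        = 2.11 × 10⁻⁵ m/s²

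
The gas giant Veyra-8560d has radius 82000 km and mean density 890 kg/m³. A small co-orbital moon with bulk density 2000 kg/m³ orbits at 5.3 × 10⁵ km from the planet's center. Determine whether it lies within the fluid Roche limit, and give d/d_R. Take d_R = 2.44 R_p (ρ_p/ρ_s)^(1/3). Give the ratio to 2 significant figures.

outside; d/d_R ≈ 3.5

d_R = 2.44 × (82000 km) × (890/2000)^(1/3) = 1.528 × 10⁵ km
d/d_R = (5.3 × 10⁵) / (1.528 × 10⁵) = 3.5
Since d/d_R > 1, the body is outside the Roche limit.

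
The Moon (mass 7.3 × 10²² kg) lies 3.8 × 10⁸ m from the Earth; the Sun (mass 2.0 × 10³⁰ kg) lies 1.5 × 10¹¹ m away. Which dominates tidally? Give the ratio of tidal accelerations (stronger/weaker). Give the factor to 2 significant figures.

The Moon, by a factor of ≈ 2.2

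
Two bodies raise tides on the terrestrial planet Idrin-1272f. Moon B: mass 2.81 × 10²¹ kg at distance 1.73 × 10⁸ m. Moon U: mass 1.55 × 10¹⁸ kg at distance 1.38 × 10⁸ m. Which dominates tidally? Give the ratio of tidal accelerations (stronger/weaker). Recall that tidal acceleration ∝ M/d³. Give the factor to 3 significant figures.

Tidal acceleration ∝ M/d³, so compare M/d³ for each.
Moon B: (2.81 × 10²¹) / (1.73 × 10⁸)³ = 5.427 × 10⁻⁴
Moon U: (1.55 × 10¹⁸) / (1.38 × 10⁸)³ = 5.898 × 10⁻⁷
Ratio (larger/smaller) = 920

Moon B, by a factor of ≈ 920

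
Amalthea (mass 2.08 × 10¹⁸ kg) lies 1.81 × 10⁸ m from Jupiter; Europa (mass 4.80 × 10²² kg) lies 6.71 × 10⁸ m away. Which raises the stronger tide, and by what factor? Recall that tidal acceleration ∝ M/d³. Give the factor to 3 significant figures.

Europa, by a factor of ≈ 453

The tide-raising term goes as M/d³ (the gradient of a 1/d² field).
Amalthea: (2.08 × 10¹⁸) / (1.81 × 10⁸)³ = 3.508 × 10⁻⁷
Europa: (4.80 × 10²²) / (6.71 × 10⁸)³ = 1.589 × 10⁻⁴
Ratio (larger/smaller) = 453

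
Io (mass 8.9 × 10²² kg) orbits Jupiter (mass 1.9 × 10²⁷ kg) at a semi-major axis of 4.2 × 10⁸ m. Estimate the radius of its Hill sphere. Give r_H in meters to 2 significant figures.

1.0 × 10⁷ m

r_H ≈ a (m/3M)^(1/3)
    = (4.2 × 10⁸) × (8.9 × 10²² / (3 × 1.9 × 10²⁷))^(1/3)
    = 1.0 × 10⁷ m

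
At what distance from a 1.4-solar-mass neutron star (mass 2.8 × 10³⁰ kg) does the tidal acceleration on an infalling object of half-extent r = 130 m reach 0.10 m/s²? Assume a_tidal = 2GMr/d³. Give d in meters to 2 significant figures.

7.9 × 10⁷ m

2GMr/d³ = a_tidal  ⇒  d = (2GMr / a_tidal)^(1/3)
d = (2 × 6.674×10⁻¹¹ × (2.8 × 10³⁰) × (130) / (0.10))^(1/3)
  = 7.9 × 10⁷ m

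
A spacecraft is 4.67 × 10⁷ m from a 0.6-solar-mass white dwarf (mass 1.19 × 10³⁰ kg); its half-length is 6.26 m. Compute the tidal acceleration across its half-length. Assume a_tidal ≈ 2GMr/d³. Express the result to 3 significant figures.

9.76 × 10⁻³ m/s²

Since r ≪ d, expand the inverse-square field across one radius to get the leading 2GMr/d³ term.
a_tidal = 2GMr/d³
        = 2 × (6.674 × 10⁻¹¹) × (1.19 × 10³⁰) × (6.26) / (4.67 × 10⁷)³
        = 9.76 × 10⁻³ m/s²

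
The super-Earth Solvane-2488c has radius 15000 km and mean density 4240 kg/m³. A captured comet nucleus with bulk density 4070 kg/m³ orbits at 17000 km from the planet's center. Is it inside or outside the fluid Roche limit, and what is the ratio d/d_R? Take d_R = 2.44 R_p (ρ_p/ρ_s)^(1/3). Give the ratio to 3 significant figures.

inside; d/d_R ≈ 0.458

d_R = 2.44 × (15000 km) × (4240/4070)^(1/3) = 37100 km
d/d_R = (17000) / (37100) = 0.458
Since d/d_R < 1, the body is inside the Roche limit.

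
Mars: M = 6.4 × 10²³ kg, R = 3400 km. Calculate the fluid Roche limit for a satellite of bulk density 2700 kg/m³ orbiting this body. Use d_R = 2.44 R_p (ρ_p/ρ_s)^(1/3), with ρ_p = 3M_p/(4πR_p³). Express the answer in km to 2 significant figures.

9400 km

ρ_p = 3M_p/(4πR_p³) = 3 × (6.4 × 10²³) / (4π × (3.4 × 10⁶ m)³) = 3900 kg/m³
d_R = 2.44 × 3400 km × (3900/2700)^(1/3)
    = 9400 km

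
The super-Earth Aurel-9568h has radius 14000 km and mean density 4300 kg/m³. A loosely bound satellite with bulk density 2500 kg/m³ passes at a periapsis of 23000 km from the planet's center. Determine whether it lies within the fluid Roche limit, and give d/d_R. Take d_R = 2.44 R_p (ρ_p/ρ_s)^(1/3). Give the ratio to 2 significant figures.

d_R = 2.44 × (14000 km) × (4300/2500)^(1/3) = 40930 km
d/d_R = (23000) / (40930) = 0.56
Since d/d_R < 1, the body is inside the Roche limit.

inside; d/d_R ≈ 0.56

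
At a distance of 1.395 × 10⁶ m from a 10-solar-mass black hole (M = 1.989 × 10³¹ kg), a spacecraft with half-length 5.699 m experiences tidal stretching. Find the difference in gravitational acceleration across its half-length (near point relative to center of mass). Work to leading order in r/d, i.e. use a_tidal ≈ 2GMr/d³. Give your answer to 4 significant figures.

5.573 × 10³ m/s²

Δg = 2GMr/d³
   = 2 × (6.674 × 10⁻¹¹) × (1.989 × 10³¹) × (5.699) / (1.395 × 10⁶)³
   = 5.573 × 10³ m/s²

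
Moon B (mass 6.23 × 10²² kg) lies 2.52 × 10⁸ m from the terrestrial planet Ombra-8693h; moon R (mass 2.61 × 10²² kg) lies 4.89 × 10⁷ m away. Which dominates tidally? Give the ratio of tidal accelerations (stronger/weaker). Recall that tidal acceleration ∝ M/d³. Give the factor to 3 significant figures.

Tidal acceleration ∝ M/d³, so compare M/d³ for each.
Moon B: (6.23 × 10²²) / (2.52 × 10⁸)³ = 3.893 × 10⁻³
Moon R: (2.61 × 10²²) / (4.89 × 10⁷)³ = 2.232 × 10⁻¹
Ratio (larger/smaller) = 57.3

Moon R, by a factor of ≈ 57.3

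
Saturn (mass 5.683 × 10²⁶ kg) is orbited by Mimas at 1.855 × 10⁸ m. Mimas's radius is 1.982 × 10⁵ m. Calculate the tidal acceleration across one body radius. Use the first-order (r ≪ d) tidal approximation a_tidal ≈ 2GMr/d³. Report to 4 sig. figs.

Δg = 2GMr/d³
   = 2 × (6.674 × 10⁻¹¹) × (5.683 × 10²⁶) × (1.982 × 10⁵) / (1.855 × 10⁸)³
   = 2.355 × 10⁻³ m/s²

2.355 × 10⁻³ m/s²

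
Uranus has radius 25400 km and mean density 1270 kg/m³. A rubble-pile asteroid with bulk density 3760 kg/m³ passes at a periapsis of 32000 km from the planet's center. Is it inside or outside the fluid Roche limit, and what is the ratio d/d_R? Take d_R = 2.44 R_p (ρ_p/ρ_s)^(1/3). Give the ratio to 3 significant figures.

inside; d/d_R ≈ 0.741

d_R = 2.44 × (25400 km) × (1270/3760)^(1/3) = 43160 km
d/d_R = (32000) / (43160) = 0.741
Since d/d_R < 1, the body is inside the Roche limit.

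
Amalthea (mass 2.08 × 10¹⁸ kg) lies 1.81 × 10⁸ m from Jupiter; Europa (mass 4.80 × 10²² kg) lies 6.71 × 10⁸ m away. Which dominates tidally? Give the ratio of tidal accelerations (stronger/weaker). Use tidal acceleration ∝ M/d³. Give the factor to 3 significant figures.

Europa, by a factor of ≈ 453

Compare M/d³ for the two perturbers:
Amalthea: (2.08 × 10¹⁸) / (1.81 × 10⁸)³ = 3.508 × 10⁻⁷
Europa: (4.80 × 10²²) / (6.71 × 10⁸)³ = 1.589 × 10⁻⁴
Ratio (larger/smaller) = 453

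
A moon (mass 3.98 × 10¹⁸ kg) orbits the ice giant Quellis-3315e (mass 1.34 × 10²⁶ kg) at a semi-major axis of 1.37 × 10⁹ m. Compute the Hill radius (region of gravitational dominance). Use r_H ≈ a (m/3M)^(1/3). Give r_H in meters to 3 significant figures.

2.94 × 10⁶ m

r_H ≈ a (m/3M)^(1/3)
    = (1.37 × 10⁹) × (3.98 × 10¹⁸ / (3 × 1.34 × 10²⁶))^(1/3)
    = 2.94 × 10⁶ m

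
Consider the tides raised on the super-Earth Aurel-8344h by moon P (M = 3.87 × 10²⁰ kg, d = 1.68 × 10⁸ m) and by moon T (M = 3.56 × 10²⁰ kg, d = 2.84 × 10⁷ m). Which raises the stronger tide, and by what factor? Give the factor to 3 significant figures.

Moon T, by a factor of ≈ 190

Tidal stretch scales as M/d³; compute that for each body.
Moon P: (3.87 × 10²⁰) / (1.68 × 10⁸)³ = 8.162 × 10⁻⁵
Moon T: (3.56 × 10²⁰) / (2.84 × 10⁷)³ = 1.554 × 10⁻²
Ratio (larger/smaller) = 190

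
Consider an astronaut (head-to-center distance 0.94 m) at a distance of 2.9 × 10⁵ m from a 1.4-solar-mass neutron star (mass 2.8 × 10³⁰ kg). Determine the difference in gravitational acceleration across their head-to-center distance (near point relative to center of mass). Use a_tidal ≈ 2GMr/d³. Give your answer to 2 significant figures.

1.4 × 10⁴ m/s²

The tidal stretch is the gradient of GM/d² times the body's extent r, hence the 1/d³ dependence.
Δg = 2GMr/d³
   = 2 × (6.674 × 10⁻¹¹) × (2.8 × 10³⁰) × (0.94) / (2.9 × 10⁵)³
   = 1.4 × 10⁴ m/s²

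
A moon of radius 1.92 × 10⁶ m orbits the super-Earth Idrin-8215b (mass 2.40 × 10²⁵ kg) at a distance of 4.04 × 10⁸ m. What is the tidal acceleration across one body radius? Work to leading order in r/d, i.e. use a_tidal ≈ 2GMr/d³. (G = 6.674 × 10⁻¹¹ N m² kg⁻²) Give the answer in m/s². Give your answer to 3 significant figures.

a_tidal = 2GMr/d³
        = 2 × (6.674 × 10⁻¹¹) × (2.40 × 10²⁵) × (1.92 × 10⁶) / (4.04 × 10⁸)³
        = 9.33 × 10⁻⁵ m/s²

9.33 × 10⁻⁵ m/s²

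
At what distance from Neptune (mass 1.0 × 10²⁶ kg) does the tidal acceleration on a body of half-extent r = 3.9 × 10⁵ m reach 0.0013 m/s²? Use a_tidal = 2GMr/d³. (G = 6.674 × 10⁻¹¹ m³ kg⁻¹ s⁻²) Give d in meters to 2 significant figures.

1.6 × 10⁸ m

2GMr/d³ = a_tidal  ⇒  d = (2GMr / a_tidal)^(1/3)
d = (2 × 6.674×10⁻¹¹ × (1.0 × 10²⁶) × (3.9 × 10⁵) / (0.0013))^(1/3)
  = 1.6 × 10⁸ m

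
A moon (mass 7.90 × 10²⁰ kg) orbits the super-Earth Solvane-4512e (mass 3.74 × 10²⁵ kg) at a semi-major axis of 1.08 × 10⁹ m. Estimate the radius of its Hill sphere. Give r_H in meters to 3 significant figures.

2.07 × 10⁷ m

r_H ≈ a (m/3M)^(1/3)
    = (1.08 × 10⁹) × (7.90 × 10²⁰ / (3 × 3.74 × 10²⁵))^(1/3)
    = 2.07 × 10⁷ m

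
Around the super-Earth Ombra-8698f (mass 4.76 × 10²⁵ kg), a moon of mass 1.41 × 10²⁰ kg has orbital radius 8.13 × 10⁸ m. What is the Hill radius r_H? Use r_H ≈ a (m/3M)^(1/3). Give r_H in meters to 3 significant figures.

8.10 × 10⁶ m

r_H ≈ a (m/3M)^(1/3)
    = (8.13 × 10⁸) × (1.41 × 10²⁰ / (3 × 4.76 × 10²⁵))^(1/3)
    = 8.10 × 10⁶ m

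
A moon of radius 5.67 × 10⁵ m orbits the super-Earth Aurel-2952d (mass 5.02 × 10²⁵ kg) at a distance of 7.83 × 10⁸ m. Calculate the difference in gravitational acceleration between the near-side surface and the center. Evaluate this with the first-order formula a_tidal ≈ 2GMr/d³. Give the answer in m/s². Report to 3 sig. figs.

Δa = 2GMr/d³
   = 2 × (6.674 × 10⁻¹¹) × (5.02 × 10²⁵) × (5.67 × 10⁵) / (7.83 × 10⁸)³
   = 7.91 × 10⁻⁶ m/s²

7.91 × 10⁻⁶ m/s²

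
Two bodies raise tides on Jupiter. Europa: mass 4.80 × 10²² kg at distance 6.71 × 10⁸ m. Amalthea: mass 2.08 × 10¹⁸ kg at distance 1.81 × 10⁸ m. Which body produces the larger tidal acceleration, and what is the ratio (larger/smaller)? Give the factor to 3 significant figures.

Europa, by a factor of ≈ 453

Compare M/d³ for the two perturbers:
Europa: (4.80 × 10²²) / (6.71 × 10⁸)³ = 1.589 × 10⁻⁴
Amalthea: (2.08 × 10¹⁸) / (1.81 × 10⁸)³ = 3.508 × 10⁻⁷
Ratio (larger/smaller) = 453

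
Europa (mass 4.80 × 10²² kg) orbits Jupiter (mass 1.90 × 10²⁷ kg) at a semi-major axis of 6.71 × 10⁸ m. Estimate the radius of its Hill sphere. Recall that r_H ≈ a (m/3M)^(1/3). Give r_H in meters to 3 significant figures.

1.37 × 10⁷ m

r_H ≈ a (m/3M)^(1/3)
    = (6.71 × 10⁸) × (4.80 × 10²² / (3 × 1.90 × 10²⁷))^(1/3)
    = 1.37 × 10⁷ m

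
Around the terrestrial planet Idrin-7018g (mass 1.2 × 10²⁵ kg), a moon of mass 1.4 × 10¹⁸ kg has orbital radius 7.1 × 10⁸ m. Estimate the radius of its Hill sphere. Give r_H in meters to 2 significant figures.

2.4 × 10⁶ m

r_H ≈ a (m/3M)^(1/3)
    = (7.1 × 10⁸) × (1.4 × 10¹⁸ / (3 × 1.2 × 10²⁵))^(1/3)
    = 2.4 × 10⁶ m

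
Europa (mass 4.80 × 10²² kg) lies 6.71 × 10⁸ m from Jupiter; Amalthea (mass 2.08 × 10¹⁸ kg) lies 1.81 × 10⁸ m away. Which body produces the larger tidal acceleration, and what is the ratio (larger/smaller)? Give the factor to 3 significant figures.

Compare M/d³ for the two perturbers:
Europa: (4.80 × 10²²) / (6.71 × 10⁸)³ = 1.589 × 10⁻⁴
Amalthea: (2.08 × 10¹⁸) / (1.81 × 10⁸)³ = 3.508 × 10⁻⁷
Ratio (larger/smaller) = 453

Europa, by a factor of ≈ 453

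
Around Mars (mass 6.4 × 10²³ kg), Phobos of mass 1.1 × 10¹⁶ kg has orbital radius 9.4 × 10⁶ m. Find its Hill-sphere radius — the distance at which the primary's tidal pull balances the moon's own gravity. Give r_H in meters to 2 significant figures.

r_H ≈ a (m/3M)^(1/3)
    = (9.4 × 10⁶) × (1.1 × 10¹⁶ / (3 × 6.4 × 10²³))^(1/3)
    = 1.7 × 10⁴ m

1.7 × 10⁴ m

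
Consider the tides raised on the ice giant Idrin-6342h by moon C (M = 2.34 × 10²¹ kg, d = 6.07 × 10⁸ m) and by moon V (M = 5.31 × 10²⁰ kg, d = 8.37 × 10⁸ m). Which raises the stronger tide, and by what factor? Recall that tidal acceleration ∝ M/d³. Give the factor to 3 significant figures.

Moon C, by a factor of ≈ 11.6

Compare M/d³ for the two perturbers:
Moon C: (2.34 × 10²¹) / (6.07 × 10⁸)³ = 1.046 × 10⁻⁵
Moon V: (5.31 × 10²⁰) / (8.37 × 10⁸)³ = 9.056 × 10⁻⁷
Ratio (larger/smaller) = 11.6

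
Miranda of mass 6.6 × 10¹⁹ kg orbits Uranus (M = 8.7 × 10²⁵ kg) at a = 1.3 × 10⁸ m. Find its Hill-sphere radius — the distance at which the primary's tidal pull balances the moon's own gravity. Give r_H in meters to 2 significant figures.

8.2 × 10⁵ m

r_H ≈ a (m/3M)^(1/3)
    = (1.3 × 10⁸) × (6.6 × 10¹⁹ / (3 × 8.7 × 10²⁵))^(1/3)
    = 8.2 × 10⁵ m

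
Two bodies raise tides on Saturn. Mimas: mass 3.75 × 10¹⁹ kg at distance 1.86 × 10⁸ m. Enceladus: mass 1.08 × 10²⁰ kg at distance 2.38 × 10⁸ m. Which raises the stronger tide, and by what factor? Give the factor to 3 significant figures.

Enceladus, by a factor of ≈ 1.37

Compare M/d³ for the two perturbers:
Mimas: (3.75 × 10¹⁹) / (1.86 × 10⁸)³ = 5.828 × 10⁻⁶
Enceladus: (1.08 × 10²⁰) / (2.38 × 10⁸)³ = 8.011 × 10⁻⁶
Ratio (larger/smaller) = 1.37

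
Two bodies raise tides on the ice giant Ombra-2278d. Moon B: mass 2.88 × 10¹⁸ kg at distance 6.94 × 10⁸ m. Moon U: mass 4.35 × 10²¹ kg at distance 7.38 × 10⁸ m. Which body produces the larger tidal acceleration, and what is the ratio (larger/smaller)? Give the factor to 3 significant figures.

Compare M/d³ for the two perturbers:
Moon B: (2.88 × 10¹⁸) / (6.94 × 10⁸)³ = 8.616 × 10⁻⁹
Moon U: (4.35 × 10²¹) / (7.38 × 10⁸)³ = 1.082 × 10⁻⁵
Ratio (larger/smaller) = 1260

Moon U, by a factor of ≈ 1260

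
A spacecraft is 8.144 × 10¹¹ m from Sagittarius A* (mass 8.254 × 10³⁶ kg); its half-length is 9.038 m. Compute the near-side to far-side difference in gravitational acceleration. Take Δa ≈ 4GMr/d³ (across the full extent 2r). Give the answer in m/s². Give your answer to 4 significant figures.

3.687 × 10⁻⁸ m/s²

Differencing GM/(d−r)² and GM/(d+r)² to first order in r/d gives 4GMr/d³.
Δg = 4GMr/d³
   = 4 × (6.674 × 10⁻¹¹) × (8.254 × 10³⁶) × (9.038) / (8.144 × 10¹¹)³
   = 3.687 × 10⁻⁸ m/s²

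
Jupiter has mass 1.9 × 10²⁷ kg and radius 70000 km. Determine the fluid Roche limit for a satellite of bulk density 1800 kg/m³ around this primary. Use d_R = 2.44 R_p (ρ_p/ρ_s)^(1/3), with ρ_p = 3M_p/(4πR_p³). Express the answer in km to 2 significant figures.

ρ_p = 3M_p/(4πR_p³) = 3 × (1.9 × 10²⁷) / (4π × (7.0 × 10⁷ m)³) = 1300 kg/m³
d_R = 2.44 × 70000 km × (1300/1800)^(1/3)
    = 1.5 × 10⁵ km

1.5 × 10⁵ km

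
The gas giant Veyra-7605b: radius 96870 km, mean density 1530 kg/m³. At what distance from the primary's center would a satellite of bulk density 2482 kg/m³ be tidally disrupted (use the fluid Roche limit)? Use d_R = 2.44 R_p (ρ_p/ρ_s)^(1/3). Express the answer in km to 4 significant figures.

2.012 × 10⁵ km

d_R = 2.44 × 96870 km × (1530/2482)^(1/3)
    = 2.012 × 10⁵ km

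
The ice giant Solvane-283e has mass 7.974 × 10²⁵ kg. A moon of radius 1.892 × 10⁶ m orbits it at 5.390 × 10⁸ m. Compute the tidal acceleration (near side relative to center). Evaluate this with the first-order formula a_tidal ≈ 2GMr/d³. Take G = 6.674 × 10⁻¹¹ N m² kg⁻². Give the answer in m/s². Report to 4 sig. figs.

Differencing GM/(d−r)² and GM/d² to first order in r/d gives 2GMr/d³.
Δa = 2GMr/d³
   = 2 × (6.674 × 10⁻¹¹) × (7.974 × 10²⁵) × (1.892 × 10⁶) / (5.390 × 10⁸)³
   = 1.286 × 10⁻⁴ m/s²

1.286 × 10⁻⁴ m/s²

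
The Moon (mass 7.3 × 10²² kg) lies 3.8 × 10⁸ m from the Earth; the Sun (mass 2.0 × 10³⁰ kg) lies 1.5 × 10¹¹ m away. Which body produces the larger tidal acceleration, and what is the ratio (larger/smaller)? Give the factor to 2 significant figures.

The Moon, by a factor of ≈ 2.2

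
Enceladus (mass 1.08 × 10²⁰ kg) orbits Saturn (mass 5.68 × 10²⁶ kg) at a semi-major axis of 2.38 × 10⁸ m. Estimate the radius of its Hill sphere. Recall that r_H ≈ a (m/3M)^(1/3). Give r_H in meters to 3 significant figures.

9.49 × 10⁵ m

r_H ≈ a (m/3M)^(1/3)
    = (2.38 × 10⁸) × (1.08 × 10²⁰ / (3 × 5.68 × 10²⁶))^(1/3)
    = 9.49 × 10⁵ m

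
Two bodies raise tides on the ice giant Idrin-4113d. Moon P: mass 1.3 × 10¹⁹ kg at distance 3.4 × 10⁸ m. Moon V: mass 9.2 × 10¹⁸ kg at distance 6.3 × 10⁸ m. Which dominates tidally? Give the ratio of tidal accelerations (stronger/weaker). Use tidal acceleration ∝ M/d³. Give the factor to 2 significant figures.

Tidal acceleration ∝ M/d³, so compare M/d³ for each.
Moon P: (1.3 × 10¹⁹) / (3.4 × 10⁸)³ = 3.308 × 10⁻⁷
Moon V: (9.2 × 10¹⁸) / (6.3 × 10⁸)³ = 3.679 × 10⁻⁸
Ratio (larger/smaller) = 9.0

Moon P, by a factor of ≈ 9.0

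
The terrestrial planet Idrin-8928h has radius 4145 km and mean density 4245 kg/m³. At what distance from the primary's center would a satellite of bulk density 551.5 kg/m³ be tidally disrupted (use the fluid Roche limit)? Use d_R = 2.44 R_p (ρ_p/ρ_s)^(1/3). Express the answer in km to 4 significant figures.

19970 km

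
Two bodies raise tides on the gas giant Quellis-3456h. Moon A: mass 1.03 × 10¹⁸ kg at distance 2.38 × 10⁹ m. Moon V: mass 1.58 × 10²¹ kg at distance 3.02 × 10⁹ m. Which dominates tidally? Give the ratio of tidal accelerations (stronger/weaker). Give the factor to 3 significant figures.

Tidal stretch scales as M/d³; compute that for each body.
Moon A: (1.03 × 10¹⁸) / (2.38 × 10⁹)³ = 7.640 × 10⁻¹¹
Moon V: (1.58 × 10²¹) / (3.02 × 10⁹)³ = 5.736 × 10⁻⁸
Ratio (larger/smaller) = 751

Moon V, by a factor of ≈ 751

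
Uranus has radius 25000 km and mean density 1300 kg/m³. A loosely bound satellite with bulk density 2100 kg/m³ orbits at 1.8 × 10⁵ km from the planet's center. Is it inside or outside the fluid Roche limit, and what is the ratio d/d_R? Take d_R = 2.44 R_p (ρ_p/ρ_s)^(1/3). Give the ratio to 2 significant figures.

outside; d/d_R ≈ 3.5

d_R = 2.44 × (25000 km) × (1300/2100)^(1/3) = 51990 km
d/d_R = (1.8 × 10⁵) / (51990) = 3.5
Since d/d_R > 1, the body is outside the Roche limit.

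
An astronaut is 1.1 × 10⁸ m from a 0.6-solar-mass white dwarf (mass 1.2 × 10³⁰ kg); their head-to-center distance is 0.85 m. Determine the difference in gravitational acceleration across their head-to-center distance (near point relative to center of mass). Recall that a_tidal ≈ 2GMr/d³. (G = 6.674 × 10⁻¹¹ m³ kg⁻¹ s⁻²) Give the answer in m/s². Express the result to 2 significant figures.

The tidal stretch is the gradient of GM/d² times the body's extent r, hence the 1/d³ dependence.
Δg = 2GMr/d³
   = 2 × (6.674 × 10⁻¹¹) × (1.2 × 10³⁰) × (0.85) / (1.1 × 10⁸)³
   = 1.0 × 10⁻⁴ m/s²

1.0 × 10⁻⁴ m/s²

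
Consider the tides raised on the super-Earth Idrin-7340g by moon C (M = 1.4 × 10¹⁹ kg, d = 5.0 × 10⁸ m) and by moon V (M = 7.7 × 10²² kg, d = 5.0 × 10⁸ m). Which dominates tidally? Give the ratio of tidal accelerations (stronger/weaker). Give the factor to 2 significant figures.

Moon V, by a factor of ≈ 5500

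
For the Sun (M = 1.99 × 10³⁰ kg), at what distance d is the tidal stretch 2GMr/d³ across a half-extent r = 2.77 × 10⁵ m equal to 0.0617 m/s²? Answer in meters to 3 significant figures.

1.06 × 10⁹ m

2GMr/d³ = a_tidal  ⇒  d = (2GMr / a_tidal)^(1/3)
d = (2 × 6.674×10⁻¹¹ × (1.99 × 10³⁰) × (2.77 × 10⁵) / (0.0617))^(1/3)
  = 1.06 × 10⁹ m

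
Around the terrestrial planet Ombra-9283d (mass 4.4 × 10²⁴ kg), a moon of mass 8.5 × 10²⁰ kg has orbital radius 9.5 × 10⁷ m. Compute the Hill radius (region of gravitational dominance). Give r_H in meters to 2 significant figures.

3.8 × 10⁶ m

r_H ≈ a (m/3M)^(1/3)
    = (9.5 × 10⁷) × (8.5 × 10²⁰ / (3 × 4.4 × 10²⁴))^(1/3)
    = 3.8 × 10⁶ m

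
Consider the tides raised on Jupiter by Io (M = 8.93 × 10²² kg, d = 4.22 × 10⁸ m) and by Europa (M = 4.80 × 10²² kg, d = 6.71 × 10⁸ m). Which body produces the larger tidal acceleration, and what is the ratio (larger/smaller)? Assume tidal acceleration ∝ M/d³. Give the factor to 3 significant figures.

The tide-raising term goes as M/d³ (the gradient of a 1/d² field).
Io: (8.93 × 10²²) / (4.22 × 10⁸)³ = 1.188 × 10⁻³
Europa: (4.80 × 10²²) / (6.71 × 10⁸)³ = 1.589 × 10⁻⁴
Ratio (larger/smaller) = 7.48

Io, by a factor of ≈ 7.48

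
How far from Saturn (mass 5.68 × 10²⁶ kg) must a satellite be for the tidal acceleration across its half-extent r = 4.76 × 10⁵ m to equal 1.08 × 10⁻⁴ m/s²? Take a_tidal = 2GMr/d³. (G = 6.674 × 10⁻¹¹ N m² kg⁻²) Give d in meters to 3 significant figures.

6.94 × 10⁸ m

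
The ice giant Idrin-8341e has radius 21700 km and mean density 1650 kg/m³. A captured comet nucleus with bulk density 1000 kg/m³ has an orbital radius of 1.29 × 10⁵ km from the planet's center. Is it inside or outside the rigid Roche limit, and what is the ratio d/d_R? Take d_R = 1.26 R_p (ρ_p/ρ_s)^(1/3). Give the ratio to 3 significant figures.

outside; d/d_R ≈ 3.99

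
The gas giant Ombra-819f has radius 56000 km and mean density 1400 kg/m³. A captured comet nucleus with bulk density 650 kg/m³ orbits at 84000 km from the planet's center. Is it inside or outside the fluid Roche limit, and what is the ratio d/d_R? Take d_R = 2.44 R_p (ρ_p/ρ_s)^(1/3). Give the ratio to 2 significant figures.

d_R = 2.44 × (56000 km) × (1400/650)^(1/3) = 1.765 × 10⁵ km
d/d_R = (84000) / (1.765 × 10⁵) = 0.48
Since d/d_R < 1, the body is inside the Roche limit.

inside; d/d_R ≈ 0.48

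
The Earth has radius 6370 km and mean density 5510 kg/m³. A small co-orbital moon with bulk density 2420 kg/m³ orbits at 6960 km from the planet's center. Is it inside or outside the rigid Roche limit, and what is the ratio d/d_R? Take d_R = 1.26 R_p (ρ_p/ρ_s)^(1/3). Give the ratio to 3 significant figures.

inside; d/d_R ≈ 0.659

d_R = 1.26 × (6370 km) × (5510/2420)^(1/3) = 10560 km
d/d_R = (6960) / (10560) = 0.659
Since d/d_R < 1, the body is inside the Roche limit.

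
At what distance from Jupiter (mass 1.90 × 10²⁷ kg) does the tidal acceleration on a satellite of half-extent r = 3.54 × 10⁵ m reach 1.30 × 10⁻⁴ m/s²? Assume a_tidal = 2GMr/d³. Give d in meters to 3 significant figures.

2GMr/d³ = a_tidal  ⇒  d = (2GMr / a_tidal)^(1/3)
d = (2 × 6.674×10⁻¹¹ × (1.90 × 10²⁷) × (3.54 × 10⁵) / (1.30 × 10⁻⁴))^(1/3)
  = 8.84 × 10⁸ m

8.84 × 10⁸ m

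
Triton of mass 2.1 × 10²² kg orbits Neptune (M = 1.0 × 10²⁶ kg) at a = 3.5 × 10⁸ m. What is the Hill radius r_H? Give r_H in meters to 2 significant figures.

r_H ≈ a (m/3M)^(1/3)
    = (3.5 × 10⁸) × (2.1 × 10²² / (3 × 1.0 × 10²⁶))^(1/3)
    = 1.4 × 10⁷ m

1.4 × 10⁷ m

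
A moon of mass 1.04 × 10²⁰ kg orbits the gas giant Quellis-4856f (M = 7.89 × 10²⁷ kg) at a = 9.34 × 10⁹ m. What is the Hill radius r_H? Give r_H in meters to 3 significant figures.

r_H ≈ a (m/3M)^(1/3)
    = (9.34 × 10⁹) × (1.04 × 10²⁰ / (3 × 7.89 × 10²⁷))^(1/3)
    = 1.53 × 10⁷ m

1.53 × 10⁷ m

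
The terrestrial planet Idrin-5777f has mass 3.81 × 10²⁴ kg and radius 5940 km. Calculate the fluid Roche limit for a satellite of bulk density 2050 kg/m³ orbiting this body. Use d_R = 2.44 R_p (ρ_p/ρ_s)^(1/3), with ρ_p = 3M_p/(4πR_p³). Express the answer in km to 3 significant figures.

ρ_p = 3M_p/(4πR_p³) = 3 × (3.81 × 10²⁴) / (4π × (5.94 × 10⁶ m)³) = 4340 kg/m³
d_R = 2.44 × 5940 km × (4340/2050)^(1/3)
    = 18600 km

18600 km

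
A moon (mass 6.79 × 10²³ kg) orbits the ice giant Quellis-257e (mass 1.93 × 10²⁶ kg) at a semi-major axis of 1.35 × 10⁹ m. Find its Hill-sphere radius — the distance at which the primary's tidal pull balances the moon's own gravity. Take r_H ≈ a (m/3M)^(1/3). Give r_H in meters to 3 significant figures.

1.42 × 10⁸ m

r_H ≈ a (m/3M)^(1/3)
    = (1.35 × 10⁹) × (6.79 × 10²³ / (3 × 1.93 × 10²⁶))^(1/3)
    = 1.42 × 10⁸ m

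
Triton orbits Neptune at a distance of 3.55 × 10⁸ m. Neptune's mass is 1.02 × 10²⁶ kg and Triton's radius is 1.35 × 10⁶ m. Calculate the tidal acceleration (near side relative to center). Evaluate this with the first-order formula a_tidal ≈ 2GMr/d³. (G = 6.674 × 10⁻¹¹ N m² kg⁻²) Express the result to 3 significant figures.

Since r ≪ d, expand the inverse-square field across one radius to get the leading 2GMr/d³ term.
Δg = 2GMr/d³
   = 2 × (6.674 × 10⁻¹¹) × (1.02 × 10²⁶) × (1.35 × 10⁶) / (3.55 × 10⁸)³
   = 4.11 × 10⁻⁴ m/s²

4.11 × 10⁻⁴ m/s²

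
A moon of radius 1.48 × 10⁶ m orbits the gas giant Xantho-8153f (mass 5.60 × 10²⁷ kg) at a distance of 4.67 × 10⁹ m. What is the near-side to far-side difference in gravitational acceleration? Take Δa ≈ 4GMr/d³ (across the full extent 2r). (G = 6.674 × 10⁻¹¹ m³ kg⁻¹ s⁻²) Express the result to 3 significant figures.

a_tidal = 4GMr/d³
        = 4 × (6.674 × 10⁻¹¹) × (5.60 × 10²⁷) × (1.48 × 10⁶) / (4.67 × 10⁹)³
        = 2.17 × 10⁻⁵ m/s²

2.17 × 10⁻⁵ m/s²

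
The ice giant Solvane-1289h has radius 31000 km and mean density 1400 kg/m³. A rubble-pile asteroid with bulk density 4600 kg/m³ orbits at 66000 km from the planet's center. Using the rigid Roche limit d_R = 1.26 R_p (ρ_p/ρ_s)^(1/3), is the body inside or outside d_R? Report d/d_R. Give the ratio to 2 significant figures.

outside; d/d_R ≈ 2.5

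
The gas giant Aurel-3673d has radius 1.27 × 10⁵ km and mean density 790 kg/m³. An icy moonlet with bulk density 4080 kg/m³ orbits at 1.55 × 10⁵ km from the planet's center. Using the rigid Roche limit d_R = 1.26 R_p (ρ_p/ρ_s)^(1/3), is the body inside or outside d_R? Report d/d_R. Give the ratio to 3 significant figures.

outside; d/d_R ≈ 1.67

d_R = 1.26 × (1.27 × 10⁵ km) × (790/4080)^(1/3) = 92580 km
d/d_R = (1.55 × 10⁵) / (92580) = 1.67
Since d/d_R > 1, the body is outside the Roche limit.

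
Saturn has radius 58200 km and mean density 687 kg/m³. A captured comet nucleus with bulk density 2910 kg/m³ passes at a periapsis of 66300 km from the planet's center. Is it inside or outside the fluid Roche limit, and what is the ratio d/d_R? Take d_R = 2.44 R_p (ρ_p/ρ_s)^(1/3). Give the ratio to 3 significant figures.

d_R = 2.44 × (58200 km) × (687/2910)^(1/3) = 87770 km
d/d_R = (66300) / (87770) = 0.755
Since d/d_R < 1, the body is inside the Roche limit.

inside; d/d_R ≈ 0.755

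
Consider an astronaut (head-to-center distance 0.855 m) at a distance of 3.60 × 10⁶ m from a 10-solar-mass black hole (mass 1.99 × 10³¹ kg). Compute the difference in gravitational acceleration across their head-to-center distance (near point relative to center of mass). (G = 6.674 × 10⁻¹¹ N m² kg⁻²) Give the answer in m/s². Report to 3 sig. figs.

4.87 × 10¹ m/s²

a_tidal = 2GMr/d³
        = 2 × (6.674 × 10⁻¹¹) × (1.99 × 10³¹) × (0.855) / (3.60 × 10⁶)³
        = 4.87 × 10¹ m/s²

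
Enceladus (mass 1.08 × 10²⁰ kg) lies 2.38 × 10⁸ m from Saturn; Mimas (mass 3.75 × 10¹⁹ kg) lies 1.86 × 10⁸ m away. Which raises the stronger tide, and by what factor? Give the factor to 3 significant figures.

Tidal acceleration ∝ M/d³, so compare M/d³ for each.
Enceladus: (1.08 × 10²⁰) / (2.38 × 10⁸)³ = 8.011 × 10⁻⁶
Mimas: (3.75 × 10¹⁹) / (1.86 × 10⁸)³ = 5.828 × 10⁻⁶
Ratio (larger/smaller) = 1.37

Enceladus, by a factor of ≈ 1.37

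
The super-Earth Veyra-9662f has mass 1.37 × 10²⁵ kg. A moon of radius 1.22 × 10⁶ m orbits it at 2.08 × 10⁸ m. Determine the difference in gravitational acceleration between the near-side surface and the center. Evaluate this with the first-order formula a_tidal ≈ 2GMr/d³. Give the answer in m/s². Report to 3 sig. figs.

2.48 × 10⁻⁴ m/s²

Δa = 2GMr/d³
   = 2 × (6.674 × 10⁻¹¹) × (1.37 × 10²⁵) × (1.22 × 10⁶) / (2.08 × 10⁸)³
   = 2.48 × 10⁻⁴ m/s²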